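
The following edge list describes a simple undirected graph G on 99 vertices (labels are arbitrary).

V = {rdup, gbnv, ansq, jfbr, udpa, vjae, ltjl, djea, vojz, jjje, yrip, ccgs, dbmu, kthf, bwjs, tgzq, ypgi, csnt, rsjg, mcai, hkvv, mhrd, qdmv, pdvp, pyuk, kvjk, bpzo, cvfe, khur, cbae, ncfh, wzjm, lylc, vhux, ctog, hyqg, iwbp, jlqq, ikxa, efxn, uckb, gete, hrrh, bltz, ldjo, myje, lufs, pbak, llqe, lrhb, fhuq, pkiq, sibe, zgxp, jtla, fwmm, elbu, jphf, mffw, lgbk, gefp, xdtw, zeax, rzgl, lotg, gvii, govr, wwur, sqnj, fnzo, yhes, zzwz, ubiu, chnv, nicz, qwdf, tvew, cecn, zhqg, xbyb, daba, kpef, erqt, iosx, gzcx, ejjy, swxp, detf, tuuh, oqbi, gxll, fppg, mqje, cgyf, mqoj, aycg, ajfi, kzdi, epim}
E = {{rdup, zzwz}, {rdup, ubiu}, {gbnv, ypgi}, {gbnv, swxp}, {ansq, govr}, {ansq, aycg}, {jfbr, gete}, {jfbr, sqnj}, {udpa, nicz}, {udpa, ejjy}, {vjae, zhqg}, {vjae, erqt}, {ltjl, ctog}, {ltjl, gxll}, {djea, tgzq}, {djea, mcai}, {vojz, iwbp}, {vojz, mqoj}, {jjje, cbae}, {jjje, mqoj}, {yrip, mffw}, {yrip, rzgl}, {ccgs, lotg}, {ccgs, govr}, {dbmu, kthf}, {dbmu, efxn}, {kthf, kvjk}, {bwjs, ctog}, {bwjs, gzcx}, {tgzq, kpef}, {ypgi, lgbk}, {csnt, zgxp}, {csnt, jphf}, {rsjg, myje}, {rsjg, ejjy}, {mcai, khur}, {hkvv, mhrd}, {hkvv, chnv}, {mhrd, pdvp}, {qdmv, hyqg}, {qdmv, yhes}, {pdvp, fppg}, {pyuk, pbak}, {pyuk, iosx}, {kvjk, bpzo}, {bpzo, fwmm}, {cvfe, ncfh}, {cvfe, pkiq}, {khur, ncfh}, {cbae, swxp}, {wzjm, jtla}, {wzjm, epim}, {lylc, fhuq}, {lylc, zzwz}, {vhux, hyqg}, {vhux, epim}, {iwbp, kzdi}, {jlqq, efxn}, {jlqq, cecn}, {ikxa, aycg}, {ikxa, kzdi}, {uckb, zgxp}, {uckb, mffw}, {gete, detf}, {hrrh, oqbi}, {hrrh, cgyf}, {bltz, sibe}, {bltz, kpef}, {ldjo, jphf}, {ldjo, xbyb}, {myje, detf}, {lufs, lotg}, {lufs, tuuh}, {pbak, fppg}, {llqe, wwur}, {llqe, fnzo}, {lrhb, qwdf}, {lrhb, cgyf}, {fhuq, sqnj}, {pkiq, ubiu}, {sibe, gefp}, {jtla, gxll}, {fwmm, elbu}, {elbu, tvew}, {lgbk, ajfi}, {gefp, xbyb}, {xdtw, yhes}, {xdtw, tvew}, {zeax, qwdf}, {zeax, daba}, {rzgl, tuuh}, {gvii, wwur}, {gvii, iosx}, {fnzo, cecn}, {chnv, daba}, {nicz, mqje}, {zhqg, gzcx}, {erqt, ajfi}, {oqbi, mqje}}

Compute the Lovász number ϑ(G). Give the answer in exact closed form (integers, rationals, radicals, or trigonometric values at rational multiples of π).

99*cos(pi/99)/(cos(pi/99) + 1)

N(udpa) = {nicz, ejjy}, |N(udpa)| = 2.
deg(detf) = 2; N(detf) = {gete, myje}.
Vertex fwmm has 2 neighbors: bpzo, elbu.
Vertex aycg has 2 neighbors: ansq, ikxa.
Regular of degree 2 on 99 vertices: the odd cycle C_{99}.
A has 50 distinct eigenvalues ≈ [2.0, 1.996, 1.984, 1.964, 1.936, 1.9, 1.857, 1.806, 1.748, 1.683, 1.611, 1.532, 1.447, 1.357, 1.261, 1.16, 1.054, 0.945, 0.831, 0.714, 0.594, 0.472, 0.347, 0.222, 0.095, -0.032, -0.158, -0.285, -0.41, -0.533, -0.654, -0.773, -0.888, -1.0, -1.108, -1.211, -1.31, -1.403, -1.491, -1.572, -1.647, -1.716, -1.778, -1.832, -1.879, -1.919, -1.951, -1.975, -1.991, -1.999].
−99·(-2*cos(pi/99)) / ((2)−(-2*cos(pi/99))) = 99*cos(pi/99)/(cos(pi/99) + 1) = ϑ(G).
ϑ(G) ≈ 49.487536287.
Check 49 ≤ 99*cos(pi/99)/(cos(pi/99) + 1) ≤ 50: both strict.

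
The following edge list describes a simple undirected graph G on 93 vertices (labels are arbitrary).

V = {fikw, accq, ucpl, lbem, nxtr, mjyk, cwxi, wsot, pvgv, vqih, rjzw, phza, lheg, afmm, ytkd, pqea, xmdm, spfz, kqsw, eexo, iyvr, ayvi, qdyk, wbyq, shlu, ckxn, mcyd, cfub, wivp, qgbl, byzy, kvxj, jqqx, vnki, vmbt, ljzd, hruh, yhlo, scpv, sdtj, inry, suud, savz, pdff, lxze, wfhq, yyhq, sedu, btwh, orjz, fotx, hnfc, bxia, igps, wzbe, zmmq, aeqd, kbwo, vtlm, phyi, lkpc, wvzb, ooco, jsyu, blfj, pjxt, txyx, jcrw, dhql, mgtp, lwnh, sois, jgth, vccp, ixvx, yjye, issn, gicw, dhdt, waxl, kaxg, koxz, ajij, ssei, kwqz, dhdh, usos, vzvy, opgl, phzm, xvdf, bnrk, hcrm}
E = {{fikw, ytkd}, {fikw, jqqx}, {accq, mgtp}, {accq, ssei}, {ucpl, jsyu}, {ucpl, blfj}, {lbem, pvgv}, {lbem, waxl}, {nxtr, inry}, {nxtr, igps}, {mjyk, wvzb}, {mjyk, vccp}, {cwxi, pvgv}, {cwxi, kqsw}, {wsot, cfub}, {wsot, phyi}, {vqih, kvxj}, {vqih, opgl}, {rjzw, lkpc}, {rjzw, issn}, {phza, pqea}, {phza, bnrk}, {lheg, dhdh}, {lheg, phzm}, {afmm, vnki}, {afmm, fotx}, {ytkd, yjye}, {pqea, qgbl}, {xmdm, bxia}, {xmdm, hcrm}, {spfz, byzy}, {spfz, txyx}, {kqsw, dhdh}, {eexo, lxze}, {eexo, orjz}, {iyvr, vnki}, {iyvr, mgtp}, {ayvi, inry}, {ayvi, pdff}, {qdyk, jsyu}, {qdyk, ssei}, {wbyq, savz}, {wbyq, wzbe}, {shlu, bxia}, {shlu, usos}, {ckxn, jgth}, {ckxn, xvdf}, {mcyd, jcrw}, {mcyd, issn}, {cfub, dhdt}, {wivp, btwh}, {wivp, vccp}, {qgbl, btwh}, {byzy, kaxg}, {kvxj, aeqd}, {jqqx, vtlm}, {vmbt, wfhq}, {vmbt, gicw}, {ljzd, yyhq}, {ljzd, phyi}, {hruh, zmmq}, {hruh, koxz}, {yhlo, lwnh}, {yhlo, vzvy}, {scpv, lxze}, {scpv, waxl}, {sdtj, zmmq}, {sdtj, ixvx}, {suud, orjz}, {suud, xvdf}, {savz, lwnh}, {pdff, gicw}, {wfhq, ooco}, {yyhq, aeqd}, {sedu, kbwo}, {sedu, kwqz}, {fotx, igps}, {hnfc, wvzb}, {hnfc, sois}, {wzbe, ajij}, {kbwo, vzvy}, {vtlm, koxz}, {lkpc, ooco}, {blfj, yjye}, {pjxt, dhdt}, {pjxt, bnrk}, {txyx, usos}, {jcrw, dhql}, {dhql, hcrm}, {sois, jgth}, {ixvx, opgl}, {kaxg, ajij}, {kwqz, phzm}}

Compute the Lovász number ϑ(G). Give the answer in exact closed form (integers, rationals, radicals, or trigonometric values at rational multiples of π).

deg(ljzd) = 2; N(ljzd) = {yyhq, phyi}.
N(cwxi) = {pvgv, kqsw}, |N(cwxi)| = 2.
Vertex zmmq has 2 neighbors: hruh, sdtj.
deg(spfz) = 2; N(spfz) = {byzy, txyx}.
G on 93 vertices is 2-regular; this is C_{93}, the 93-cycle.
The 47 distinct eigenvalues: [2.0, 1.995, 1.982, 1.959, 1.927, 1.887, 1.838, 1.78, 1.715, 1.642, 1.561, 1.473, 1.378, 1.277, 1.17, 1.058, 0.941, 0.82, 0.695, 0.566, 0.436, 0.303, 0.169, 0.034, -0.101, -0.236, -0.369, -0.501, -0.631, -0.758, -0.881, -1.0, -1.115, -1.224, -1.328, -1.426, -1.518, -1.602, -1.679, -1.749, -1.81, -1.864, -1.908, -1.944, -1.972, -1.99, -1.999].
Lovász: ϑ = −93(-2*cos(pi/93))/(2+-(-1)*2*cos(pi/93)) = 93*cos(pi/93)/(cos(pi/93) + 1).
Numerically 46.4867319.
α=46, χ(Ḡ)=47; ϑ=93*cos(pi/93)/(cos(pi/93) + 1) lies between (both strict).

93*cos(pi/93)/(cos(pi/93) + 1)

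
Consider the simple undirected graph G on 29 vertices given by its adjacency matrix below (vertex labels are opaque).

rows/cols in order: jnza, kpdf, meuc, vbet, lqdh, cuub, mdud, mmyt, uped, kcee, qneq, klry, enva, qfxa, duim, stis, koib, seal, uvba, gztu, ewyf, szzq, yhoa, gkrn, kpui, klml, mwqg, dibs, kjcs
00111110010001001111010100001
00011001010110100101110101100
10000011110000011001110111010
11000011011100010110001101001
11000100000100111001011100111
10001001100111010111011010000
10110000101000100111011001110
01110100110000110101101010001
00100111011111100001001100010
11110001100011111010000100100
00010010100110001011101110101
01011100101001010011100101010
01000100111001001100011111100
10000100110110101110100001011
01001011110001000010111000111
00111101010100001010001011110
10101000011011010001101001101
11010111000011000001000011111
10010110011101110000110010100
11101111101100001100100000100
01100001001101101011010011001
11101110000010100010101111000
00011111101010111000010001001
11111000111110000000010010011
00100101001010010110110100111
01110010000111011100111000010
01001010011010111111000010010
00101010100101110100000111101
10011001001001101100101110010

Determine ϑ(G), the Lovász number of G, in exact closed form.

Vertex vbet has 14 neighbors: jnza, kpdf, mdud, mmyt, kcee, qneq, klry, stis, seal, uvba, yhoa, gkrn, klml, kjcs.
Vertex ewyf has 14 neighbors: kpdf, meuc, mmyt, qneq, klry, qfxa, duim, koib, uvba, gztu, szzq, kpui, klml, kjcs.
deg(kpui) = 14; N(kpui) = {meuc, cuub, mmyt, qneq, enva, stis, seal, uvba, ewyf, szzq, gkrn, mwqg, dibs, kjcs}.
Vertex klml has 14 neighbors: kpdf, meuc, vbet, mdud, klry, enva, qfxa, stis, koib, seal, ewyf, szzq, yhoa, dibs.
G on 29 vertices is 14-regular; SR(29,14,6,7) — a Paley graph.
The 3 distinct eigenvalues: [14.0, 2.193, -3.193].
With N=29: ϑ(G) = 29·(-(-sqrt(29)/2 - 1/2))/(14−(-sqrt(29)/2 - 1/2)) = sqrt(29).
≈ 5.385165 (to 6 d.p.).

sqrt(29)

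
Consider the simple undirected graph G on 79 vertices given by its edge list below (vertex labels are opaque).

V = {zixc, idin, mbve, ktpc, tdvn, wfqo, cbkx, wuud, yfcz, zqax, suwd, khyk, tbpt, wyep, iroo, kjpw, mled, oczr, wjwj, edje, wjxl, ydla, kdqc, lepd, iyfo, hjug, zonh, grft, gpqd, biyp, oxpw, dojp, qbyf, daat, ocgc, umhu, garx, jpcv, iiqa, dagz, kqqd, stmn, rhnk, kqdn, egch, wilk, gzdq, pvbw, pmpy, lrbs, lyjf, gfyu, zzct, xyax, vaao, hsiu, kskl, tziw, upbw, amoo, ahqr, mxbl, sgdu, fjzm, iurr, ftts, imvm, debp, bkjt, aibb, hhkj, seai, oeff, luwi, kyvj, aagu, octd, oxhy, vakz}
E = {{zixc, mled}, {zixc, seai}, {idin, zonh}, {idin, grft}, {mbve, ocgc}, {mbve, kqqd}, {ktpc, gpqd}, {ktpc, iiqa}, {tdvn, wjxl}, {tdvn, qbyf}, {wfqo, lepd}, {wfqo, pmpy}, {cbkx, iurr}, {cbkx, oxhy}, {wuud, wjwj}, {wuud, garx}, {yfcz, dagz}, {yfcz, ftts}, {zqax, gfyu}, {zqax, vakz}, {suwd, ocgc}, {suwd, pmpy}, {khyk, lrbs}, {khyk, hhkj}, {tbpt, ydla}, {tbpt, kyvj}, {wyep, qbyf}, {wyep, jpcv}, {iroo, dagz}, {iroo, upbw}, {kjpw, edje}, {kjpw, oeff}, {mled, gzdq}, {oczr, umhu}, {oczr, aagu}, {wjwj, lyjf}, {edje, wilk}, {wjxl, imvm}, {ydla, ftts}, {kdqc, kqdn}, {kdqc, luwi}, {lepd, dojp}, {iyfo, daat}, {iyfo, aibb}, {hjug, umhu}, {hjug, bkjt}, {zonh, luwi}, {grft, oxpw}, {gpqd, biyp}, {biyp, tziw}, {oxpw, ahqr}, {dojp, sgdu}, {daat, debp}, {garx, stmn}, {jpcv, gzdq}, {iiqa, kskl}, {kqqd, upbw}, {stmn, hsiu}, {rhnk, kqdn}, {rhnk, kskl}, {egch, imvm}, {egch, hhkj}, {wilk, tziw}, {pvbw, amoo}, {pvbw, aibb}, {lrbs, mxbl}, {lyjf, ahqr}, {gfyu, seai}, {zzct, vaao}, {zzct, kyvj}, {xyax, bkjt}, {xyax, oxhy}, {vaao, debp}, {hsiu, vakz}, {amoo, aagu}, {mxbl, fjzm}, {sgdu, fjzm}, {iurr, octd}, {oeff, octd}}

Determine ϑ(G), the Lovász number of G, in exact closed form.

79*cos(pi/79)/(cos(pi/79) + 1)

Vertex tdvn has 2 neighbors: wjxl, qbyf.
N(bkjt) = {hjug, xyax}, |N(bkjt)| = 2.
deg(daat) = 2; N(daat) = {iyfo, debp}.
deg(mxbl) = 2; N(mxbl) = {lrbs, fjzm}.
deg(v) = 2 for all v (|V|=79); the odd cycle C_{79}.
The 40 distinct eigenvalues: [2.0, 1.9937, 1.9748, 1.9433, 1.8996, 1.8439, 1.7766, 1.698, 1.6086, 1.5091, 1.4001, 1.2822, 1.1562, 1.0229, 0.8831, 0.7377, 0.5877, 0.434, 0.2775, 0.1192, -0.0398, -0.1985, -0.356, -0.5112, -0.6632, -0.8111, -0.9537, -1.0904, -1.2202, -1.3422, -1.4558, -1.5601, -1.6546, -1.7386, -1.8117, -1.8733, -1.923, -1.9606, -1.9858, -1.9984].
Lovász (edge-transitive): ϑ = −79·(-2*cos(pi/79))/((2)−(-2*cos(pi/79))) = 79*cos(pi/79)/(cos(pi/79) + 1).
= 39.48437942… (decimal).
39 ≤ 79*cos(pi/79)/(cos(pi/79) + 1) ≤ 40: both strict.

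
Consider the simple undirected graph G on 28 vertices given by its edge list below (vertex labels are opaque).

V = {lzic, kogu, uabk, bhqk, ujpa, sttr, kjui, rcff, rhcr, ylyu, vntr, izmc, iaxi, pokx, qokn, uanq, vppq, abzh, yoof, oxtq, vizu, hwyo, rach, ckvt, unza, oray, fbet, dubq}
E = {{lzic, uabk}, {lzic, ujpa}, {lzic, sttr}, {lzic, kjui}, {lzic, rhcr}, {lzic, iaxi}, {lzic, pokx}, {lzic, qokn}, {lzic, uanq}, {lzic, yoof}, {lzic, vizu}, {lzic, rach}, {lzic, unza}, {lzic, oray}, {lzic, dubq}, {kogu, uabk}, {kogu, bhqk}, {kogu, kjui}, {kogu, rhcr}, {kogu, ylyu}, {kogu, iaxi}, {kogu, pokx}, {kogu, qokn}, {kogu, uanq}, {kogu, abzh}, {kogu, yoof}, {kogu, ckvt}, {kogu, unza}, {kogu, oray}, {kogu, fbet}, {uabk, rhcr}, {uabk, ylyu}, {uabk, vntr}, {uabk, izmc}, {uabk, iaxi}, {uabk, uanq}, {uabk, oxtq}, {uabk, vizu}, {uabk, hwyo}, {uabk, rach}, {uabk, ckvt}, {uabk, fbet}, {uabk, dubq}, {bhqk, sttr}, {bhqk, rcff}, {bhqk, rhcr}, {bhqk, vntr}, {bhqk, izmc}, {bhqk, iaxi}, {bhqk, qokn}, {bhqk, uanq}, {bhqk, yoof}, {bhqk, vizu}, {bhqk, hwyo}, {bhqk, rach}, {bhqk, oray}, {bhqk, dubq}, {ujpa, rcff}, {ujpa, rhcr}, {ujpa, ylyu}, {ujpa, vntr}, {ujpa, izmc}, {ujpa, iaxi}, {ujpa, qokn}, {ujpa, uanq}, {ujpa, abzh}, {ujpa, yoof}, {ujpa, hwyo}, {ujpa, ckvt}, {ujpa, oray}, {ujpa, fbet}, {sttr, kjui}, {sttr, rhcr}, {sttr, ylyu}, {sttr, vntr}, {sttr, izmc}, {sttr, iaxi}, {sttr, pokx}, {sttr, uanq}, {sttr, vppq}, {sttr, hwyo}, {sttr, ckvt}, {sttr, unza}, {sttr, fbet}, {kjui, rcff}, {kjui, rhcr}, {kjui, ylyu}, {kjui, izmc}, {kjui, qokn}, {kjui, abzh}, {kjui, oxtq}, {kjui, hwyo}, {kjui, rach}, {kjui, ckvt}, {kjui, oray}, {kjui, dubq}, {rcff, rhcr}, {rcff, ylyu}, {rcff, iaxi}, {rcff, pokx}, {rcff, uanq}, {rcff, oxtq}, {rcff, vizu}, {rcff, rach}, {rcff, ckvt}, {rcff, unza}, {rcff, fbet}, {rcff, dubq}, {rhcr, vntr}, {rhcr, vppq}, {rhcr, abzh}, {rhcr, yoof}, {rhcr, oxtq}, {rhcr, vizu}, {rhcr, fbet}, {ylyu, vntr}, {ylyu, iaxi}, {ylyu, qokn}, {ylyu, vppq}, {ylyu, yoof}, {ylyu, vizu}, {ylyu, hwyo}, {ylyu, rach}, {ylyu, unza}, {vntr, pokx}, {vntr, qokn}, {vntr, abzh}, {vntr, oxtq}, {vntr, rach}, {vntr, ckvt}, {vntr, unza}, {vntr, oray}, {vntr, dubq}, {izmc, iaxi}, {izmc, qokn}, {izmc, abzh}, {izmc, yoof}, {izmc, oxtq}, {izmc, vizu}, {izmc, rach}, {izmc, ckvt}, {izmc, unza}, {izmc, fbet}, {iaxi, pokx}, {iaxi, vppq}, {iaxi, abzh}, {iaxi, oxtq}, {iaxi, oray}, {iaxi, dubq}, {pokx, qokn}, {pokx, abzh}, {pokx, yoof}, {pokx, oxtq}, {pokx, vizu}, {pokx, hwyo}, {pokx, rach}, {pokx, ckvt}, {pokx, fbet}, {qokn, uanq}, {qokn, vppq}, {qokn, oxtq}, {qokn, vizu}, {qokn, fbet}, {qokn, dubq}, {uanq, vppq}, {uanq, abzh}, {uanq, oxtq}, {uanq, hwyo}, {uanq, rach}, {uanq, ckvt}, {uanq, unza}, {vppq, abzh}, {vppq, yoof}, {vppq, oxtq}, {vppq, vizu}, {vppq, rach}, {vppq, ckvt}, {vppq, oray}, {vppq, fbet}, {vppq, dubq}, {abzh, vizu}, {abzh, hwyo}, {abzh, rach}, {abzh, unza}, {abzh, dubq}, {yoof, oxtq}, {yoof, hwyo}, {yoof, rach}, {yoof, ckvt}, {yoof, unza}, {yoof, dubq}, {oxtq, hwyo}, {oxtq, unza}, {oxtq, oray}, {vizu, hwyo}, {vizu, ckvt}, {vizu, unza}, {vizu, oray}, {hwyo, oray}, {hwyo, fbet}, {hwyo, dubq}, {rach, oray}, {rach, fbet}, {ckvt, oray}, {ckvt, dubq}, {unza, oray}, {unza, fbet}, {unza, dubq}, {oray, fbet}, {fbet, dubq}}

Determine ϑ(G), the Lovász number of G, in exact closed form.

7

deg(pokx) = 15; N(pokx) = {lzic, kogu, sttr, rcff, vntr, iaxi, qokn, abzh, yoof, oxtq, vizu, hwyo, rach, ckvt, fbet}.
deg(lzic) = 15; N(lzic) = {uabk, ujpa, sttr, kjui, rhcr, iaxi, pokx, qokn, uanq, yoof, vizu, rach, unza, oray, dubq}.
Vertex izmc has 15 neighbors: uabk, bhqk, ujpa, sttr, kjui, iaxi, qokn, abzh, yoof, oxtq, vizu, rach, ckvt, unza, fbet.
N(kjui) = {lzic, kogu, sttr, rcff, rhcr, ylyu, izmc, qokn, abzh, oxtq, hwyo, rach, ckvt, oray, dubq}, |N(kjui)| = 15.
Regular of degree 15 on 28 vertices: this is K(8,2), the Kneser graph.
A has 3 distinct eigenvalues ≈ [15.0, 1.0, -5.0].
−28·(-5) / ((15)−(-5)) = 7 = ϑ(G).
= 7.000000… (decimal).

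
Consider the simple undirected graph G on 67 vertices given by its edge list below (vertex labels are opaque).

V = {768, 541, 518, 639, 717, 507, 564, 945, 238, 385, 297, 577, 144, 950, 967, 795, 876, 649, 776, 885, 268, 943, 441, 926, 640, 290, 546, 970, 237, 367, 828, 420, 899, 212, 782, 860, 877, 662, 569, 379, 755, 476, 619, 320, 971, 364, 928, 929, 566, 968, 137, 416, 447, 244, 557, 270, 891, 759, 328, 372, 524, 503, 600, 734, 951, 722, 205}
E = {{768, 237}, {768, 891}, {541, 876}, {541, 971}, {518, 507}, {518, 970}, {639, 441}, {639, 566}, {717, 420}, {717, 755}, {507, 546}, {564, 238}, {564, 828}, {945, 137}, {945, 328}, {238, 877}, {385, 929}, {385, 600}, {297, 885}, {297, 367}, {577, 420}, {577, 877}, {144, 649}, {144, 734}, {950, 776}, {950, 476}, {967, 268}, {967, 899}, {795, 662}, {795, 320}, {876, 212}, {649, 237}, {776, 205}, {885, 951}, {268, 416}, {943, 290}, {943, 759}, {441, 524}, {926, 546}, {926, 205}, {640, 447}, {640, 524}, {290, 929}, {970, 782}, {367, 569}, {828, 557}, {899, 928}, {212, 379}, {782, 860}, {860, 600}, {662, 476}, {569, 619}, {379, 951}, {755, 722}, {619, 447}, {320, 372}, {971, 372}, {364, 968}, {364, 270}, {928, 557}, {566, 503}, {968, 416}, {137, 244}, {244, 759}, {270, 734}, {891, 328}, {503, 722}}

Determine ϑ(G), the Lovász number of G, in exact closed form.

Vertex 891 has 2 neighbors: 768, 328.
N(244) = {137, 759}, |N(244)| = 2.
Vertex 144 has 2 neighbors: 649, 734.
deg(768) = 2; N(768) = {237, 891}.
deg(v) = 2 for all v (|V|=67); this is C_{67}, the 67-cycle.
The 34 distinct eigenvalues: [2.0, 1.991, 1.965, 1.921, 1.861, 1.784, 1.692, 1.584, 1.463, 1.329, 1.183, 1.027, 0.862, 0.689, 0.51, 0.327, 0.141, -0.047, -0.234, -0.419, -0.6, -0.776, -0.945, -1.106, -1.257, -1.398, -1.525, -1.64, -1.74, -1.825, -1.893, -1.945, -1.98, -1.998].
With N=67: ϑ(G) = 67·(-(-1)*2*cos(pi/67))/(2−(-2*cos(pi/67))) = 67*cos(pi/67)/(cos(pi/67) + 1).
≈ 33.48158 (to 5 d.p.).
33 ≤ 67*cos(pi/67)/(cos(pi/67) + 1) ≤ 34: both strict.

67*cos(pi/67)/(cos(pi/67) + 1)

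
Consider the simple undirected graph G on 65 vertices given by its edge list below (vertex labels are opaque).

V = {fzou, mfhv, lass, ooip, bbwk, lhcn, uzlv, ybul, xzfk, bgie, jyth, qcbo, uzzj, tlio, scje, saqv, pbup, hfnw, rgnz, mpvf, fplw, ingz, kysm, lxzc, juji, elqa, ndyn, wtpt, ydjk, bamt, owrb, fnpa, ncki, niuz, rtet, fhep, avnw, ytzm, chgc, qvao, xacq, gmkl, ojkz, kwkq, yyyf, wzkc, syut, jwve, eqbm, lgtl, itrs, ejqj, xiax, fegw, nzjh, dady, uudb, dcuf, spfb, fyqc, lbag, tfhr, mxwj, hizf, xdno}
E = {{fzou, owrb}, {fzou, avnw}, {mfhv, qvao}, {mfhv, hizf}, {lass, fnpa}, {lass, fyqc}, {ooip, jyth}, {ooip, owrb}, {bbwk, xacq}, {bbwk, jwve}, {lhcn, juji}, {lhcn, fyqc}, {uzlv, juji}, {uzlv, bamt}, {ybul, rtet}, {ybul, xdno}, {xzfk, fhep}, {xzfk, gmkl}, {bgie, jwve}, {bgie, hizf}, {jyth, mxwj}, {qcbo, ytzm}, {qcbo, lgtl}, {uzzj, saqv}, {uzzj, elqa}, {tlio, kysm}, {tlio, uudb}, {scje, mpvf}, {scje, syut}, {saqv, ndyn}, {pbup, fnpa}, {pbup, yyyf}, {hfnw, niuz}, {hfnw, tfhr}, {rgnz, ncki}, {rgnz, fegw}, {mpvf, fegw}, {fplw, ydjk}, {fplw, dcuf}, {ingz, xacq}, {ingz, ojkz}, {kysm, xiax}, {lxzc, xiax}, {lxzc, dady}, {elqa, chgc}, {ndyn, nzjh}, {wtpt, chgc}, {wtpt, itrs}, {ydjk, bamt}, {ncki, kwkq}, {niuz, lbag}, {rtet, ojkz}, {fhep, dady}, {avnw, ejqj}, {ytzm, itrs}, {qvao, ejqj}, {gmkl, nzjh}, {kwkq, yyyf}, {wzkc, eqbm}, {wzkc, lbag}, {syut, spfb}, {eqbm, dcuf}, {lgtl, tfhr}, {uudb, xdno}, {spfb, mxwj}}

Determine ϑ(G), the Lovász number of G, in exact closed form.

65*cos(pi/65)/(cos(pi/65) + 1)

deg(syut) = 2; N(syut) = {scje, spfb}.
N(uudb) = {tlio, xdno}, |N(uudb)| = 2.
Vertex juji has 2 neighbors: lhcn, uzlv.
deg(rtet) = 2; N(rtet) = {ybul, ojkz}.
Regular of degree 2 on 65 vertices: connected 2-regular on 65 ⇒ C_{65}.
Distinct eigenvalues (to 4 d.p.): [2.0, 1.9907, 1.9627, 1.9165, 1.8523, 1.7709, 1.6729, 1.5593, 1.4312, 1.2897, 1.1361, 0.972, 0.7987, 0.618, 0.4316, 0.2411, 0.0483, -0.1449, -0.3367, -0.5254, -0.7092, -0.8864, -1.0553, -1.2143, -1.362, -1.497, -1.618, -1.7239, -1.8137, -1.8866, -1.9419, -1.979, -1.9977].
λ_max=2, λ_min=-2*cos(pi/65); ϑ = −65·λ_min/(λ_max−λ_min) = 65*cos(pi/65)/(cos(pi/65) + 1).
ϑ(G) ≈ 32.4810126.
32 ≤ 65*cos(pi/65)/(cos(pi/65) + 1) ≤ 33: both strict.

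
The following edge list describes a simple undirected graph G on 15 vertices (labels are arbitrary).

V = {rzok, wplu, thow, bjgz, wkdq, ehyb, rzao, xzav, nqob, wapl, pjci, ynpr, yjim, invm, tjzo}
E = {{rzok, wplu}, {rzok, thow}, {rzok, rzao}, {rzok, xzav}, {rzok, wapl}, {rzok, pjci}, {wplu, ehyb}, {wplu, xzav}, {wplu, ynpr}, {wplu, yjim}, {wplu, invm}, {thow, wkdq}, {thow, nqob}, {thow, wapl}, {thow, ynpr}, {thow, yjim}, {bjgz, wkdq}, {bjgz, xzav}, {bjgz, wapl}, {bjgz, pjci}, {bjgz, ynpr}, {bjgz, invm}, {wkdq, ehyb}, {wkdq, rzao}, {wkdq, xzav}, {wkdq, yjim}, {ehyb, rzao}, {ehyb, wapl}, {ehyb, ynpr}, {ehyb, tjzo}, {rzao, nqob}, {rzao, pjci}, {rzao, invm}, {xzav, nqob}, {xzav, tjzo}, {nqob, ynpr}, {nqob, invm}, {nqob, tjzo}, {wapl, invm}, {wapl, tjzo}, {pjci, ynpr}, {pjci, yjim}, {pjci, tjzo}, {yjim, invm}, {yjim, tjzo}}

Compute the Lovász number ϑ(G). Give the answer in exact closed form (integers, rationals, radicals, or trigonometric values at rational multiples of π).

5

N(rzao) = {rzok, wkdq, ehyb, nqob, pjci, invm}, |N(rzao)| = 6.
deg(xzav) = 6; N(xzav) = {rzok, wplu, bjgz, wkdq, nqob, tjzo}.
N(tjzo) = {ehyb, xzav, nqob, wapl, pjci, yjim}, |N(tjzo)| = 6.
Vertex nqob has 6 neighbors: thow, rzao, xzav, ynpr, invm, tjzo.
6-regular, N=15; Kneser K(6,2) on C(6,2)=15 vertices.
spec(A) ≈ [6.0, 1.0, -3.0] (distinct, 6 d.p.).
Lovász (edge-transitive): ϑ = −15·(-3)/((6)−(-3)) = 5.
≈ 5.00000000 (to 8 d.p.).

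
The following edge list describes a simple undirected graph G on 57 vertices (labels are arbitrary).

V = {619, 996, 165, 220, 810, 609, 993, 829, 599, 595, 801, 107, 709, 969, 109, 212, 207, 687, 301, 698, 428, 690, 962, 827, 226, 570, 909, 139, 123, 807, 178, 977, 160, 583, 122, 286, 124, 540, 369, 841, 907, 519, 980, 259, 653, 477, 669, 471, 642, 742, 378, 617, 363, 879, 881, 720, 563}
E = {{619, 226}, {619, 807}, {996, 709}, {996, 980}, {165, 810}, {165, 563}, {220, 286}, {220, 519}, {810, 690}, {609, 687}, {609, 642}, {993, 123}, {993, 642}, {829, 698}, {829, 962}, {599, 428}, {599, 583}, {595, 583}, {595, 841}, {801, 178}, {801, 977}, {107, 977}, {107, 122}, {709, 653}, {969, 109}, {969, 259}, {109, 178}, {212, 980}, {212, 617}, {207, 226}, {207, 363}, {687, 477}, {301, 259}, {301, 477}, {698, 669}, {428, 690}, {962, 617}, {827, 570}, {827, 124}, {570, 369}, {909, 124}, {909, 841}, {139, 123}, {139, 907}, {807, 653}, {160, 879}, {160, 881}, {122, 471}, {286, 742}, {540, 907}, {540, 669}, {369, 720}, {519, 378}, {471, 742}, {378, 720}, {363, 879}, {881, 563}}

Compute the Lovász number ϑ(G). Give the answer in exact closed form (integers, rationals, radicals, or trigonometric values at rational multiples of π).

deg(687) = 2; N(687) = {609, 477}.
Vertex 742 has 2 neighbors: 286, 471.
deg(698) = 2; N(698) = {829, 669}.
deg(807) = 2; N(807) = {619, 653}.
deg(v) = 2 for all v (|V|=57); connected 2-regular on 57 ⇒ C_{57}.
Distinct eigenvalues (to 6 d.p.): [2.0, 1.987861, 1.951593, 1.891634, 1.808714, 1.703839, 1.578281, 1.433565, 1.271447, 1.093896, 0.903067, 0.701275, 0.490971, 0.274707, 0.055109, -0.165159, -0.383421, -0.59703, -0.803391, -1.0, -1.184471, -1.354563, -1.508213, -1.643556, -1.758948, -1.852988, -1.924536, -1.972723, -1.996963].
Lovász: ϑ = −57(-2*cos(pi/57))/(2+-(-1)*2*cos(pi/57)) = 57*cos(pi/57)/(cos(pi/57) + 1).
Numerically 28.478345168.
28 ≤ 57*cos(pi/57)/(cos(pi/57) + 1) ≤ 29: both strict.

57*cos(pi/57)/(cos(pi/57) + 1)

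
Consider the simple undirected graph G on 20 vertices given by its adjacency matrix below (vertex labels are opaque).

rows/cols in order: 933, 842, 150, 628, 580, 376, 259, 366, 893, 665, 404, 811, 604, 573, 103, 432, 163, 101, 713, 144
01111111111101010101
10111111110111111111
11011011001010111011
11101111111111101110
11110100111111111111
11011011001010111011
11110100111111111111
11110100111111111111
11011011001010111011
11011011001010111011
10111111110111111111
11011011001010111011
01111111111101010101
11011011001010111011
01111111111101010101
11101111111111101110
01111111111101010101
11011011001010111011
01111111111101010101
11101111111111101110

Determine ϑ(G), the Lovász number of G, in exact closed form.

N(893) = {933, 842, 628, 580, 259, 366, 404, 604, 103, 432, 163, 713, 144}, |N(893)| = 13.
deg(144) = 17; N(144) = {933, 842, 150, 580, 376, 259, 366, 893, 665, 404, 811, 604, 573, 103, 163, 101, 713}.
N(150) = {933, 842, 628, 580, 259, 366, 404, 604, 103, 432, 163, 713, 144}, |N(150)| = 13.
deg(580) = 17; N(580) = {933, 842, 150, 628, 376, 893, 665, 404, 811, 604, 573, 103, 432, 163, 101, 713, 144}.
Complete multipartite on [7, 5, 3, 3, 2]: sandwich collapses at ϑ=7.
Numerically 7.00000.
Check 7 ≤ 7 ≤ 7: collapsed.

7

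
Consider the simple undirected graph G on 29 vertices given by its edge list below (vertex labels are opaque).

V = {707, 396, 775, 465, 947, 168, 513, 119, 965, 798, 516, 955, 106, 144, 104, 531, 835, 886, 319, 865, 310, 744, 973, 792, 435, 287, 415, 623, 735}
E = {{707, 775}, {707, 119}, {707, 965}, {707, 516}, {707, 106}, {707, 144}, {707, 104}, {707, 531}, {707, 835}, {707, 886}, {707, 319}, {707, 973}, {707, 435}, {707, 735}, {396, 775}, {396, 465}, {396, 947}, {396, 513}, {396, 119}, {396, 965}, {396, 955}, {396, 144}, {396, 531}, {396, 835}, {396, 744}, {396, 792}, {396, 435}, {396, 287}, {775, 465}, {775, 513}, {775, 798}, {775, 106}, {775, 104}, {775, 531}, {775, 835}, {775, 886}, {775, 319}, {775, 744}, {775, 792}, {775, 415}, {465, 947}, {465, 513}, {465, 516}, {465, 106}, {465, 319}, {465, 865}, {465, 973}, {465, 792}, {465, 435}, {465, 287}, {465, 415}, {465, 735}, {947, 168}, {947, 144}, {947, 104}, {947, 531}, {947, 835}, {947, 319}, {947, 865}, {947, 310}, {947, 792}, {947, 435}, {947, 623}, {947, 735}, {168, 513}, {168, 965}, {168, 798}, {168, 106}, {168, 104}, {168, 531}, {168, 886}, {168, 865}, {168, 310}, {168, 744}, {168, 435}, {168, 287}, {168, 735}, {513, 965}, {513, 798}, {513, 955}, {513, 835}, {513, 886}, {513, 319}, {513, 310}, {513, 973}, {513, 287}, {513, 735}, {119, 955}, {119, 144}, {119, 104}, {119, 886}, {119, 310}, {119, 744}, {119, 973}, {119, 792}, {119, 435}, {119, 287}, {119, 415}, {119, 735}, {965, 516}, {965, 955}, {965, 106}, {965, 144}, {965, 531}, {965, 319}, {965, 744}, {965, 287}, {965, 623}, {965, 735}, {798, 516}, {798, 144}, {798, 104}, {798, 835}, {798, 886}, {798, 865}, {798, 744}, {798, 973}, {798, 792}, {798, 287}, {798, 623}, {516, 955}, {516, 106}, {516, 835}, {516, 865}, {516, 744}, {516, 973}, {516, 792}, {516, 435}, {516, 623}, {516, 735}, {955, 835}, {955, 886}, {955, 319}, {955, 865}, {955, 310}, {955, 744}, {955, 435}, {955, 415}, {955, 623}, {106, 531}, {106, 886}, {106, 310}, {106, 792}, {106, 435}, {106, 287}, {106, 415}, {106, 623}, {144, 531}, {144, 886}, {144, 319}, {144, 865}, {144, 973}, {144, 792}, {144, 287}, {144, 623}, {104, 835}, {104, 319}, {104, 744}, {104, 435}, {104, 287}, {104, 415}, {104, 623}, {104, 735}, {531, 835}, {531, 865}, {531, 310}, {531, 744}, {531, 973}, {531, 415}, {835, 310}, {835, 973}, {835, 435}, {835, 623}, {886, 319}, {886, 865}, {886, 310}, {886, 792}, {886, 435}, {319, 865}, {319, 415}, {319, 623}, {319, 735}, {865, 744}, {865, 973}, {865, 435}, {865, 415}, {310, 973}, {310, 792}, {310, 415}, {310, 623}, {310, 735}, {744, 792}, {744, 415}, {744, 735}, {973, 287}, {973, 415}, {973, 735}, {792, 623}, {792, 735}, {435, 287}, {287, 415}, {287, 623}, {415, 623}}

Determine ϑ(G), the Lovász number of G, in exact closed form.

Vertex 835 has 14 neighbors: 707, 396, 775, 947, 513, 798, 516, 955, 104, 531, 310, 973, 435, 623.
Vertex 775 has 14 neighbors: 707, 396, 465, 513, 798, 106, 104, 531, 835, 886, 319, 744, 792, 415.
Vertex 310 has 14 neighbors: 947, 168, 513, 119, 955, 106, 531, 835, 886, 973, 792, 415, 623, 735.
Vertex 106 has 14 neighbors: 707, 775, 465, 168, 965, 516, 531, 886, 310, 792, 435, 287, 415, 623.
G on 29 vertices is 14-regular; strongly regular (29,14,6,7).
A has 3 distinct eigenvalues ≈ [14.0, 2.193, -3.193].
Lovász: ϑ = −29(-sqrt(29)/2 - 1/2)/(14+-(-sqrt(29)/2 - 1/2)) = sqrt(29).
≈ 5.385164807 (to 9 d.p.).

sqrt(29)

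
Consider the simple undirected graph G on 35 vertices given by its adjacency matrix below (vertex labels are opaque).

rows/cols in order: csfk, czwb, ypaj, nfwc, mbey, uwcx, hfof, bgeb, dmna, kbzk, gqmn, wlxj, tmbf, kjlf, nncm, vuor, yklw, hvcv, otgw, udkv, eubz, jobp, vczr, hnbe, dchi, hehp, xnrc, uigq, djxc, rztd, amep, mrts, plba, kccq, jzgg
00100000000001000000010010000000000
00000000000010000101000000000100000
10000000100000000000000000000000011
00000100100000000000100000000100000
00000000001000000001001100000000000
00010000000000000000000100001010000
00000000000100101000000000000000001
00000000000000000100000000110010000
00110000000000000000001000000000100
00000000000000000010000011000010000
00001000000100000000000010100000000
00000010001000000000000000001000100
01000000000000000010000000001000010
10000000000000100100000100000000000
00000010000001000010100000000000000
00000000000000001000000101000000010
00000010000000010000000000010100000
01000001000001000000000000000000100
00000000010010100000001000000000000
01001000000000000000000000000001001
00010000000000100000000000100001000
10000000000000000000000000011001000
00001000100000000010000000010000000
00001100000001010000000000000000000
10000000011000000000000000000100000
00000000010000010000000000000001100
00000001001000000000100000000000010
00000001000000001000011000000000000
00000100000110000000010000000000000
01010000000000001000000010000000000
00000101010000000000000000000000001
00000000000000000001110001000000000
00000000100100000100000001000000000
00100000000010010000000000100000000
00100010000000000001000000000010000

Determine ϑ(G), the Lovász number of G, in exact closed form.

15

N(vuor) = {yklw, hnbe, hehp, kccq}, |N(vuor)| = 4.
deg(dmna) = 4; N(dmna) = {ypaj, nfwc, vczr, plba}.
N(czwb) = {tmbf, hvcv, udkv, rztd}, |N(czwb)| = 4.
deg(plba) = 4; N(plba) = {dmna, wlxj, hvcv, hehp}.
Regular of degree 4 on 35 vertices: Kneser K(7,3) on C(7,3)=35 vertices.
Distinct eigenvalues (to 6 d.p.): [4.0, 2.0, -1.0, -3.0].
With N=35: ϑ(G) = 35·(-1*(-3))/(4−(-3)) = 15.
= 15.000000… (decimal).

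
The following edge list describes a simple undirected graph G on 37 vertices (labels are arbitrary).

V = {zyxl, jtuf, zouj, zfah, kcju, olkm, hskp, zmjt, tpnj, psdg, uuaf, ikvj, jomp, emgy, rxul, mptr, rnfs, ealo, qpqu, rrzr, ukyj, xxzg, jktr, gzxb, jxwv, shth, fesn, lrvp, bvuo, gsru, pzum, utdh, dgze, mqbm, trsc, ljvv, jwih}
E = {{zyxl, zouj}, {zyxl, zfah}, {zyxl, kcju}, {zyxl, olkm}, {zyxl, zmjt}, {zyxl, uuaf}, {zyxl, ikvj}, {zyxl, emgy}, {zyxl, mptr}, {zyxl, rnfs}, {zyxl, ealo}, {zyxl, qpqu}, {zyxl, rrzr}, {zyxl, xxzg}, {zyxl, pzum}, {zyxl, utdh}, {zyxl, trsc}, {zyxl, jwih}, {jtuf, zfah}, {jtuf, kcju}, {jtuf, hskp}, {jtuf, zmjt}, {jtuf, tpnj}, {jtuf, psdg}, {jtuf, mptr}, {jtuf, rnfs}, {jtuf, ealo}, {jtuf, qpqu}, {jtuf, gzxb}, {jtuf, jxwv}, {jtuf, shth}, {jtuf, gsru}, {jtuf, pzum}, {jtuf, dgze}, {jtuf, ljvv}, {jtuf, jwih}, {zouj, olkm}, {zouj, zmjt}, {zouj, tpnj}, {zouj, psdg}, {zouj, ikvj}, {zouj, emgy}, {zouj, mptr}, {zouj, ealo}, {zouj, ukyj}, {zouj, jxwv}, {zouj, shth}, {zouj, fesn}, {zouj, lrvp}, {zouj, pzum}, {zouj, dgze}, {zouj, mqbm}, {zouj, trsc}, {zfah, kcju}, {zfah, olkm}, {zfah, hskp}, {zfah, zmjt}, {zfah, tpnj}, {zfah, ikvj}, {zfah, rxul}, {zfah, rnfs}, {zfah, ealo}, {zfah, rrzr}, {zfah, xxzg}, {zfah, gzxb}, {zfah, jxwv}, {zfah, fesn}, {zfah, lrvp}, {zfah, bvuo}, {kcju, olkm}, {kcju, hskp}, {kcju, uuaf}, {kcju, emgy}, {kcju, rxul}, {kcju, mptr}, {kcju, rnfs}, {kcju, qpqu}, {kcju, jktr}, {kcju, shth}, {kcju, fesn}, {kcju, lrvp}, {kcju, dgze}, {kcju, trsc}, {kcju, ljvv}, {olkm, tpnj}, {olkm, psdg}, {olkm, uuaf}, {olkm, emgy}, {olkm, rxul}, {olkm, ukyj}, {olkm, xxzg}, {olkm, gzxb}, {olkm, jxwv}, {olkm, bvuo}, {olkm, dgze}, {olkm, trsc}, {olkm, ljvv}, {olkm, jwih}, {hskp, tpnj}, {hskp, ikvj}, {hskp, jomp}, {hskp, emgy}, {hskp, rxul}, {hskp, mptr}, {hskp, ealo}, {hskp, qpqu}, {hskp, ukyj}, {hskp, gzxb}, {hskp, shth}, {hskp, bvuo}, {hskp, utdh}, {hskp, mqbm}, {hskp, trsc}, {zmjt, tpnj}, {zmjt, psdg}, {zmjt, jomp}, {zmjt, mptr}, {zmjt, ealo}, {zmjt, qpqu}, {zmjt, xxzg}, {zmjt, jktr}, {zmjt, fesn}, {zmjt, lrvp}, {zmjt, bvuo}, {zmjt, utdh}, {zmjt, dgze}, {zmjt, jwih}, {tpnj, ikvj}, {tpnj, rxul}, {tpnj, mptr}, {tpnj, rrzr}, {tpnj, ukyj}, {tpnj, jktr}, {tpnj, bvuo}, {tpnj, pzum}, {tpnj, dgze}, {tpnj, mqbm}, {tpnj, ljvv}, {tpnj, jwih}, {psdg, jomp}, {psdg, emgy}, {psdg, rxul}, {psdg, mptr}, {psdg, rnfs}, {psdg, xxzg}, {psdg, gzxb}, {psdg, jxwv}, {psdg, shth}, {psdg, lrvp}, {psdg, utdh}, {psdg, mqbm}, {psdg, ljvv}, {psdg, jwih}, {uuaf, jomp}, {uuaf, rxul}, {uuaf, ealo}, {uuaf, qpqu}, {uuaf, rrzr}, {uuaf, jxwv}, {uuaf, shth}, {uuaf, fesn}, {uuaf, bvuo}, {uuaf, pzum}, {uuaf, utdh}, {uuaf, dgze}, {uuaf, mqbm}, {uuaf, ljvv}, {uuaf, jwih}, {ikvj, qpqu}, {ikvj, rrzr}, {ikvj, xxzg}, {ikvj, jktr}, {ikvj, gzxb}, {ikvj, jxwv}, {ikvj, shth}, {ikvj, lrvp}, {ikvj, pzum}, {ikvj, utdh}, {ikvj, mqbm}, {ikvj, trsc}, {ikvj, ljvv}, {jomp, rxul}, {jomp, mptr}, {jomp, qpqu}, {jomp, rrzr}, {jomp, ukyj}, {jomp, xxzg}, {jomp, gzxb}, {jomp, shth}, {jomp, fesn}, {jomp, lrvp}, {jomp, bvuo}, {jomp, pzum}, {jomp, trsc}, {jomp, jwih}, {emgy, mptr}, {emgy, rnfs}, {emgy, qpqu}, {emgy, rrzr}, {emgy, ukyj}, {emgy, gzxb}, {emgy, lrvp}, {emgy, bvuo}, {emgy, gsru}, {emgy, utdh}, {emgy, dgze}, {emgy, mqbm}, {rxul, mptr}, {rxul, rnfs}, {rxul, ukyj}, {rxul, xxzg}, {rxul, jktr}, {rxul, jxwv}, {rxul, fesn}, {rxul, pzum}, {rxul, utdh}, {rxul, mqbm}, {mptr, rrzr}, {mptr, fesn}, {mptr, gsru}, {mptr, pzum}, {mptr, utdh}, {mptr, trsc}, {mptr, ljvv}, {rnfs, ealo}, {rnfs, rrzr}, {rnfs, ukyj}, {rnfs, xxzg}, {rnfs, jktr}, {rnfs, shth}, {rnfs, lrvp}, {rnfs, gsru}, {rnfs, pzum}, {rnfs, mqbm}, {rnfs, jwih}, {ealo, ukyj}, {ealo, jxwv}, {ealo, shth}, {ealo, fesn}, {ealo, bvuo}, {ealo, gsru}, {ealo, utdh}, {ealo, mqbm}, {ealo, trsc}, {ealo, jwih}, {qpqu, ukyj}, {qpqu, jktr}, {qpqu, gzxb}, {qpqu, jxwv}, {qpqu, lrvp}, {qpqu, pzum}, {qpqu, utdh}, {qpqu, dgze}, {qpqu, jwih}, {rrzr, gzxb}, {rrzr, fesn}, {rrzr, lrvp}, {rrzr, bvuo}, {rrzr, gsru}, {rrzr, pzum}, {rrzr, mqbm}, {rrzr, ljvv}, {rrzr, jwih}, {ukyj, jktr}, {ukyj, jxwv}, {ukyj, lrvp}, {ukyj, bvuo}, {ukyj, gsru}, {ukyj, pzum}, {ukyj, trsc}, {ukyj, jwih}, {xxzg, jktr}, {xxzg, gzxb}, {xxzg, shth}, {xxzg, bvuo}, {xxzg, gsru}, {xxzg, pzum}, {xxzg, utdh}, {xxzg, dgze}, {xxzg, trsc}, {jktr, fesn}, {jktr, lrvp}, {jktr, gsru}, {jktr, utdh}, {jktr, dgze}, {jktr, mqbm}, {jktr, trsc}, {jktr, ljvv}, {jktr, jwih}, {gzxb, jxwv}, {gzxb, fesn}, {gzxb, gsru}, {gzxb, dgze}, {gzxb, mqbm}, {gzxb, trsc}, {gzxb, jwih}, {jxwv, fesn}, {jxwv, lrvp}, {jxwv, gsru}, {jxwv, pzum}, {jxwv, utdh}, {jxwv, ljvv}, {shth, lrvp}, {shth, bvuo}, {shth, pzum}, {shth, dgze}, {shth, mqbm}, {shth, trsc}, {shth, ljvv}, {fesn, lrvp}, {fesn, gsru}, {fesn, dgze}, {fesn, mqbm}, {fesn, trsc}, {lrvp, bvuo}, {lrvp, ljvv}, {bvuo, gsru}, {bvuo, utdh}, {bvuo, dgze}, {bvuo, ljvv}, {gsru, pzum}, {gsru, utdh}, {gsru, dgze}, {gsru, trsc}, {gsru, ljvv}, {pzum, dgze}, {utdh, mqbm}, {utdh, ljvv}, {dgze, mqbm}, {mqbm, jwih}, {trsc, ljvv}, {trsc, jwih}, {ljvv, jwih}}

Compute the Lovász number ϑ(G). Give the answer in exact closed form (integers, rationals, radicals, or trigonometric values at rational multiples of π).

N(qpqu) = {zyxl, jtuf, kcju, hskp, zmjt, uuaf, ikvj, jomp, emgy, ukyj, jktr, gzxb, jxwv, lrvp, pzum, utdh, dgze, jwih}, |N(qpqu)| = 18.
Vertex lrvp has 18 neighbors: zouj, zfah, kcju, zmjt, psdg, ikvj, jomp, emgy, rnfs, qpqu, rrzr, ukyj, jktr, jxwv, shth, fesn, bvuo, ljvv.
Vertex shth has 18 neighbors: jtuf, zouj, kcju, hskp, psdg, uuaf, ikvj, jomp, rnfs, ealo, xxzg, lrvp, bvuo, pzum, dgze, mqbm, trsc, ljvv.
Vertex psdg has 18 neighbors: jtuf, zouj, olkm, zmjt, jomp, emgy, rxul, mptr, rnfs, xxzg, gzxb, jxwv, shth, lrvp, utdh, mqbm, ljvv, jwih.
18-regular, N=37; Paley(37): SR with (k,λ,μ)=(18,8,9).
The 3 distinct eigenvalues: [18.0, 2.541381, -3.541381].
With N=37: ϑ(G) = 37·(-(-sqrt(37)/2 - 1/2))/(18−(-sqrt(37)/2 - 1/2)) = sqrt(37).
≈ 6.082762530 (to 9 d.p.).

sqrt(37)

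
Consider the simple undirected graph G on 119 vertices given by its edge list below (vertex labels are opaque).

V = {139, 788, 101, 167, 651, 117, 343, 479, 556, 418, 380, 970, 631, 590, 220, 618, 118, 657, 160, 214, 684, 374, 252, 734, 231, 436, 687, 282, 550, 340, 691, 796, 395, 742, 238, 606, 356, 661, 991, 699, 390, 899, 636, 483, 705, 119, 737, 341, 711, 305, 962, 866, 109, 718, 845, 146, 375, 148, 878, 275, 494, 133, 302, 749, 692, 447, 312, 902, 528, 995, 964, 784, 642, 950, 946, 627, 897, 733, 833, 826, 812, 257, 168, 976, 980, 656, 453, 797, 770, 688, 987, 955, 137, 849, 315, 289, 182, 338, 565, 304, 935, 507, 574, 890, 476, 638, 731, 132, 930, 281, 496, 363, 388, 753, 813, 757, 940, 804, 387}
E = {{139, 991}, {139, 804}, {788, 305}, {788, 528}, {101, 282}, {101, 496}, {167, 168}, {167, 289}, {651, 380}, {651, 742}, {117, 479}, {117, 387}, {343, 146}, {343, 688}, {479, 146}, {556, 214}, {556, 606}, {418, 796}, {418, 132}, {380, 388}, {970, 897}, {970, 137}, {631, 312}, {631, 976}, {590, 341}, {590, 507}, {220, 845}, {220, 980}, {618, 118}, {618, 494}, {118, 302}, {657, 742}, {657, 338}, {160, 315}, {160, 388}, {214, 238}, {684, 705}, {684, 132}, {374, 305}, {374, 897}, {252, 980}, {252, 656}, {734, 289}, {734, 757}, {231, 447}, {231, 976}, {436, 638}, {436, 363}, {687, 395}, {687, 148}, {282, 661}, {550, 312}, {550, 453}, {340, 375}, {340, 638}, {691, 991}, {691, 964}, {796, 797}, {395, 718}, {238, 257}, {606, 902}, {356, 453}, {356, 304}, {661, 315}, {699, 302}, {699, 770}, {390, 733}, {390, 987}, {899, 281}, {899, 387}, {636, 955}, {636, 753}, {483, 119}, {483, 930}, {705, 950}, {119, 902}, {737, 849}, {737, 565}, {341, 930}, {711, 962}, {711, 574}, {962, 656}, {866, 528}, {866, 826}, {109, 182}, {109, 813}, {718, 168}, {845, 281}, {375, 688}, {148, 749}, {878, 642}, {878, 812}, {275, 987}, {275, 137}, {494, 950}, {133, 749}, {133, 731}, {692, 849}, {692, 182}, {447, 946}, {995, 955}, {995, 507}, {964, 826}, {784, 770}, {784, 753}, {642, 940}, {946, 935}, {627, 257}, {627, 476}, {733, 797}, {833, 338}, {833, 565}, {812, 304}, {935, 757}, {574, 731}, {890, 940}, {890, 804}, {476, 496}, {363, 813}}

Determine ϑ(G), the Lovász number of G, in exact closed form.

deg(757) = 2; N(757) = {734, 935}.
N(866) = {528, 826}, |N(866)| = 2.
Vertex 930 has 2 neighbors: 483, 341.
deg(950) = 2; N(950) = {705, 494}.
119-vertex 2-regular graph: the odd cycle C_{119}.
The 60 distinct eigenvalues: [2.0, 1.99721, 1.98886, 1.97496, 1.95556, 1.93071, 1.90047, 1.86494, 1.82422, 1.7784, 1.72763, 1.67205, 1.6118, 1.54707, 1.47802, 1.40485, 1.32776, 1.24698, 1.16272, 1.07522, 0.98472, 0.89148, 0.79575, 0.6978, 0.59791, 0.49636, 0.39342, 0.28938, 0.18454, 0.07918, -0.0264, -0.1319, -0.23704, -0.34152, -0.44504, -0.54733, -0.64808, -0.74704, -0.84391, -0.93843, -1.03033, -1.11936, -1.20527, -1.28782, -1.36678, -1.44194, -1.51307, -1.57999, -1.6425, -1.70043, -1.75363, -1.80194, -1.84522, -1.88337, -1.91626, -1.94381, -1.96595, -1.9826, -1.99373, -1.9993].
−119·(-2*cos(pi/119)) / ((2)−(-2*cos(pi/119))) = 119*cos(pi/119)/(cos(pi/119) + 1) = ϑ(G).
≈ 59.4896 (to 4 d.p.).
59 ≤ 119*cos(pi/119)/(cos(pi/119) + 1) ≤ 60: both strict.

119*cos(pi/119)/(cos(pi/119) + 1)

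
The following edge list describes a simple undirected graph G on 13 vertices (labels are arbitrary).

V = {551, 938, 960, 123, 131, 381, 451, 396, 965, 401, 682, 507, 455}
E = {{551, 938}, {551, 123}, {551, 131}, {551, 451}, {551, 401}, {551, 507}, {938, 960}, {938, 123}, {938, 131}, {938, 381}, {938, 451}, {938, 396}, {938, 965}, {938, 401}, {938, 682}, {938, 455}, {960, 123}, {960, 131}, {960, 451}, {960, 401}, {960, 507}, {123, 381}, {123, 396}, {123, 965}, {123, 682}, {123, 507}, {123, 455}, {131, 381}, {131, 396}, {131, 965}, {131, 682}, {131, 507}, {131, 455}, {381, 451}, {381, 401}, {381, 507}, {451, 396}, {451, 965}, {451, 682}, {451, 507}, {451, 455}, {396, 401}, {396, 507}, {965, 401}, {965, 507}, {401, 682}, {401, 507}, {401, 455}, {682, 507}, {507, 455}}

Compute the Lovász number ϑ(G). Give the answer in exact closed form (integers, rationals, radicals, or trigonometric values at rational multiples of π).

7

N(123) = {551, 938, 960, 381, 396, 965, 682, 507, 455}, |N(123)| = 9.
Vertex 938 has 11 neighbors: 551, 960, 123, 131, 381, 451, 396, 965, 401, 682, 455.
Vertex 396 has 6 neighbors: 938, 123, 131, 451, 401, 507.
N(682) = {938, 123, 131, 451, 401, 507}, |N(682)| = 6.
K_{7,4,2} (perfect); ϑ(G) = α(G) = max{7,4,2} = 7.
Numerically 7.0000000.
7 ≤ 7 ≤ 7: collapsed.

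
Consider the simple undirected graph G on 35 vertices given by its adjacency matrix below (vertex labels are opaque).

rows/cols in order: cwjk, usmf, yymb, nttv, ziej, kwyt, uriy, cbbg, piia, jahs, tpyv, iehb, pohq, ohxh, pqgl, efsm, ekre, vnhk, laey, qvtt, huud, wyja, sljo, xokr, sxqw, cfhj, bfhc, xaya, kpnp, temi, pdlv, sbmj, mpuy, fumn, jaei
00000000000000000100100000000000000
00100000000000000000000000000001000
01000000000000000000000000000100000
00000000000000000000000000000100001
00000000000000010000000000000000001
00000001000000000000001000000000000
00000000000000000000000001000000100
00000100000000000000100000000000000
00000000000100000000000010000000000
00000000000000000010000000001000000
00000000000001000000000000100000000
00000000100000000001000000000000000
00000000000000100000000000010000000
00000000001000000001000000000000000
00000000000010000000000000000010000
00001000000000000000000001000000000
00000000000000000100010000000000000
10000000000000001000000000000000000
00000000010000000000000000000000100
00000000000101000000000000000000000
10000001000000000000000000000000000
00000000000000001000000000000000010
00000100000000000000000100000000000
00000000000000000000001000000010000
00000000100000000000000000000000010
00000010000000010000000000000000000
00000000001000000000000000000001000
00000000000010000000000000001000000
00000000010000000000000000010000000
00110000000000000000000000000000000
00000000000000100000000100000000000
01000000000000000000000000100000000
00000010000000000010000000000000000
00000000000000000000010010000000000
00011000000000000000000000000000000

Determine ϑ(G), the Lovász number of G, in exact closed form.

deg(qvtt) = 2; N(qvtt) = {iehb, ohxh}.
deg(sljo) = 2; N(sljo) = {kwyt, xokr}.
deg(pdlv) = 2; N(pdlv) = {pqgl, xokr}.
N(pohq) = {pqgl, xaya}, |N(pohq)| = 2.
2-regular, N=35; connected 2-regular on 35 ⇒ C_{35}.
Distinct eigenvalues (to 5 d.p.): [2.0, 1.96786, 1.87247, 1.7169, 1.50614, 1.24698, 0.94774, 0.61803, 0.26847, -0.08973, -0.44504, -0.78605, -1.10179, -1.38213, -1.61803, -1.80194, -1.92793, -1.99195].
Lovász (edge-transitive): ϑ = −35·(-2*cos(pi/35))/((2)−(-2*cos(pi/35))) = 35*cos(pi/35)/(cos(pi/35) + 1).
ϑ(G) ≈ 17.4647040.
α=17, χ(Ḡ)=18; ϑ=35*cos(pi/35)/(cos(pi/35) + 1) lies between (both strict).

35*cos(pi/35)/(cos(pi/35) + 1)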